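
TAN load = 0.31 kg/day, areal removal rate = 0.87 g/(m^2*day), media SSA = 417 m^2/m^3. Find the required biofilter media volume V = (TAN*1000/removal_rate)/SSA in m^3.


A = 0.31*1000 / 0.87 = 356.32184 m^2
V = 356.32184 / 417 = 0.854489

0.854489 m^3


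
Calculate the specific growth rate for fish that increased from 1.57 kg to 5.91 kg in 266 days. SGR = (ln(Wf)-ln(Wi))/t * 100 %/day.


ln(W_f) = ln(5.91) = 1.7766458
ln(W_i) = ln(1.57) = 0.45107562
ln(W_f) - ln(W_i) = 1.7766458 - 0.45107562 = 1.3255702
SGR = 1.3255702 / 266 * 100 = 0.498335 %/day

0.498335 %/day


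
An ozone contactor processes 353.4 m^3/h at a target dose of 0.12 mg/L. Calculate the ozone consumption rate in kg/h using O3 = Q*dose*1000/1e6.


O3 demand (mg/h) = Q * dose * 1000 = 353.4 * 0.12 * 1000 = 42408 mg/h
Convert mg to kg: 42408 / 1e6 = 0.042408 kg/h

0.042408 kg/h


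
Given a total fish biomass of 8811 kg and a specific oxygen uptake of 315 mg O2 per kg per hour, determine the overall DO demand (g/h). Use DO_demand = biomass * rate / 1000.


Total O2 consumption (mg/h) = 8811 kg * 315 mg/(kg*h) = 2775465 mg/h
Convert to g/h: 2775465 / 1000 = 2775.465 g/h

2775.465 g/h


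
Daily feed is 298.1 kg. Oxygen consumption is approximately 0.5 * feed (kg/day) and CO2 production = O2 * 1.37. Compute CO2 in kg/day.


O2 = 298.1 * 0.5 = 149.05
CO2 = 149.05 * 1.37 = 204.1985

204.1985 kg/day


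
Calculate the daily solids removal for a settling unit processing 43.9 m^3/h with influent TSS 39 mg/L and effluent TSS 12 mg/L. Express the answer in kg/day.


Concentration drop: TSS_in - TSS_out = 39 - 12 = 27 mg/L
Hourly solids removed = Q * dTSS = 43.9 m^3/h * 27 mg/L = 1185.3 g/h  (m^3/h * mg/L = g/h)
Daily solids removed = 1185.3 * 24 = 28447.2 g/day
Convert g to kg: 28447.2 / 1000 = 28.4472 kg/day

28.4472 kg/day


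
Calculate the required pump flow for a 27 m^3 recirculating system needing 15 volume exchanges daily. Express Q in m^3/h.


Daily recirculation volume = 27 m^3 * 15 = 405 m^3/day
Flow rate Q = daily volume / 24 h = 405 / 24 = 16.875 m^3/h

16.875 m^3/h


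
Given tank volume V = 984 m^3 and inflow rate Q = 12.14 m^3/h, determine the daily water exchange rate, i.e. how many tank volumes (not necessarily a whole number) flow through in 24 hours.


Daily flow volume = 12.14 m^3/h * 24 h = 291.36 m^3/day
Exchanges = daily flow / tank volume = 291.36 / 984 = 0.296098 exchanges/day

0.296098 exchanges/day


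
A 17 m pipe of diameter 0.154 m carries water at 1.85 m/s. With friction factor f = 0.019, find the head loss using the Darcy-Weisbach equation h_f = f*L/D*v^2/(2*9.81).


v^2 = 1.85^2 = 3.4225 m^2/s^2
L/D = 17/0.154 = 110.38961
h_f = f*(L/D)*v^2/(2g) = 0.019 * 110.38961 * 3.4225 / 19.62 = 0.36587 m

0.36587 m


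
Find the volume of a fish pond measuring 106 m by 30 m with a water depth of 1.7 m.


Base area = L * W = 106 * 30 = 3180 m^2
Volume = area * depth = 3180 * 1.7 = 5406 m^3

5406 m^3


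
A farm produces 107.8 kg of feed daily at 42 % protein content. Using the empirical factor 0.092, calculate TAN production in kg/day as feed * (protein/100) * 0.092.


Protein in feed = 107.8 * 42/100 = 45.276 kg/day
TAN = protein * 0.092 = 45.276 * 0.092 = 4.165392 kg/day

4.165392 kg/day


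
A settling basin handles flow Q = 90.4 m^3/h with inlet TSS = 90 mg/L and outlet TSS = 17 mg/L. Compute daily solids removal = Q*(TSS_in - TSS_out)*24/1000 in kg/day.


Concentration drop: TSS_in - TSS_out = 90 - 17 = 73 mg/L
Hourly solids removed = Q * dTSS = 90.4 m^3/h * 73 mg/L = 6599.2 g/h  (m^3/h * mg/L = g/h)
Daily solids removed = 6599.2 * 24 = 158380.8 g/day
Convert g to kg: 158380.8 / 1000 = 158.3808 kg/day

158.3808 kg/day


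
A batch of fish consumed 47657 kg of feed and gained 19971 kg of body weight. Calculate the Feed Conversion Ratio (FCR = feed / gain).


FCR = feed consumed / weight gained
FCR = 47657 kg / 19971 kg = 2.38631

2.38631


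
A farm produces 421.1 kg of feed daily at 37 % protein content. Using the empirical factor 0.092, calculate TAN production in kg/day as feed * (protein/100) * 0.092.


Protein in feed = 421.1 * 37/100 = 155.807 kg/day
TAN = protein * 0.092 = 155.807 * 0.092 = 14.334244 kg/day

14.334244 kg/day


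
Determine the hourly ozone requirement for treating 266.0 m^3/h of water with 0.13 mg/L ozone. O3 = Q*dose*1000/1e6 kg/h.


O3 demand (mg/h) = Q * dose * 1000 = 266.0 * 0.13 * 1000 = 34580 mg/h
Convert mg to kg: 34580 / 1e6 = 0.03458 kg/h

0.03458 kg/h


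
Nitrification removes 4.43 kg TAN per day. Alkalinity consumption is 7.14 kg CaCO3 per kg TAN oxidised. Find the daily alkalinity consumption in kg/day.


Alkalinity factor: 7.14 kg CaCO3 consumed per kg TAN nitrified
alk = 4.43 kg TAN * 7.14 = 31.6302 kg CaCO3/day

31.6302 kg CaCO3/day


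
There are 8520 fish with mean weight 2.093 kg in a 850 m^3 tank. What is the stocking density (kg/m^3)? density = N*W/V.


Total biomass = 8520 fish * 2.093 kg = 17832.36 kg
Density = total biomass / volume = 17832.36 / 850 = 20.9792 kg/m^3

20.9792 kg/m^3


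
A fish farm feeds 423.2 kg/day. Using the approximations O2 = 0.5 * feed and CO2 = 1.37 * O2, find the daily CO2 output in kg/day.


O2 = 423.2 * 0.5 = 211.6
CO2 = 211.6 * 1.37 = 289.892

289.892 kg/day


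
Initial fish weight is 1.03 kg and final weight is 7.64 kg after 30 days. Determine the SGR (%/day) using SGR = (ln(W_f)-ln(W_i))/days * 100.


ln(W_f) = ln(7.64) = 2.0333976
ln(W_i) = ln(1.03) = 0.029558802
ln(W_f) - ln(W_i) = 2.0333976 - 0.029558802 = 2.0038388
SGR = 2.0038388 / 30 * 100 = 6.67946 %/day

6.67946 %/day


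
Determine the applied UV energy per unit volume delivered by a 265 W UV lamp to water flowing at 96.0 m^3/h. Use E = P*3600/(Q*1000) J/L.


Energy delivered per hour = 265 W * 3600 s = 954000 J/h
Volume treated per hour = 96.0 m^3/h * 1000 = 96000 L/h
dose = 954000 / 96000 = 9.9375 J/L

9.9375 J/L


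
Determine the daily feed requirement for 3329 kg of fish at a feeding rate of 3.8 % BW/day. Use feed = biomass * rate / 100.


Feeding rate fraction = 3.8% / 100 = 0.038
Daily feed = 3329 kg * 0.038 = 126.502 kg/day

126.502 kg/day


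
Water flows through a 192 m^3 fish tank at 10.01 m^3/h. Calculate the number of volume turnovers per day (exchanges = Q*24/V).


Daily flow volume = 10.01 m^3/h * 24 h = 240.24 m^3/day
Exchanges = daily flow / tank volume = 240.24 / 192 = 1.25125 exchanges/day

1.25125 exchanges/day


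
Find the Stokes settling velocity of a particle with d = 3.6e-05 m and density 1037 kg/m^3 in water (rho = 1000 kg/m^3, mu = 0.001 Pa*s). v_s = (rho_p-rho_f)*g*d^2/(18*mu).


Density difference: rho_p - rho_f = 1037 - 1000 = 37 kg/m^3
d^2 = (3.6e-05)^2 = 1.296e-09 m^2
Numerator = (rho_p - rho_f) * g * d^2 = 37 * 9.81 * 1.296e-09 = 4.7040912e-07
Denominator = 18 * mu = 18 * 0.001 = 0.018
v_s = 4.7040912e-07 / 0.018 = 2.61338e-05 m/s
Check: Re = rho_f * v_s * d / mu = 1000 * 2.61338e-05 * 3.6e-05 / 0.001 = 9.41e-04 < 1, so Stokes' law applies.

2.61338e-05 m/s


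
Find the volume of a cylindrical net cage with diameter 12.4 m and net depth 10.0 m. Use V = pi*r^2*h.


r = d/2 = 12.4/2 = 6.2 m
Base area = pi*r^2 = pi*6.2^2 = 120.76282 m^2
Volume = 120.76282 * 10.0 = 1207.63 m^3

1207.63 m^3


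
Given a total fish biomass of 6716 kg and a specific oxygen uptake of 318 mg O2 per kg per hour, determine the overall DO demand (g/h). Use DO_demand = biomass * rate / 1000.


Total O2 consumption (mg/h) = 6716 kg * 318 mg/(kg*h) = 2135688 mg/h
Convert to g/h: 2135688 / 1000 = 2135.688 g/h

2135.688 g/h


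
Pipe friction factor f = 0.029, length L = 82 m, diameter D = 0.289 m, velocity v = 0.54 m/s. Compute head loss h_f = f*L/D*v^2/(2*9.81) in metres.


v^2 = 0.54^2 = 0.2916 m^2/s^2
L/D = 82/0.289 = 283.73702
h_f = f*(L/D)*v^2/(2g) = 0.029 * 283.73702 * 0.2916 / 19.62 = 0.122293 m

0.122293 m


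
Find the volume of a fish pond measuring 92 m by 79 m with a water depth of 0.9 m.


Base area = L * W = 92 * 79 = 7268 m^2
Volume = area * depth = 7268 * 0.9 = 6541.2 m^3

6541.2 m^3


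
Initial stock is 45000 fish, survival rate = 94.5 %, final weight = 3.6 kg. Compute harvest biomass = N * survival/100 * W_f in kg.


Survivors = 45000 * 94.5/100 = 42525 fish
Harvest biomass = survivors * W_f = 42525 * 3.6 = 153090 kg

153090 kg


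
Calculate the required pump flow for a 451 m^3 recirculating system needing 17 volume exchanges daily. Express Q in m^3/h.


Daily recirculation volume = 451 m^3 * 17 = 7667 m^3/day
Flow rate Q = daily volume / 24 h = 7667 / 24 = 319.458 m^3/h

319.458 m^3/h


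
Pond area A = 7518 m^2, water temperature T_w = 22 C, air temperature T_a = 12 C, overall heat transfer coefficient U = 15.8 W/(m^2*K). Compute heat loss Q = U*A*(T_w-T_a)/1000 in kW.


Temperature difference dT = 22 - 12 = 10 K
Heat loss (W) = U * A * dT = 15.8 * 7518 * 10 = 1187844 W
Convert to kW: 1187844 / 1000 = 1187.844 kW

1187.844 kW


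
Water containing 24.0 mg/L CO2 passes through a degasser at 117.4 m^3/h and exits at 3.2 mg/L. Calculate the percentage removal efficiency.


CO2_out / CO2_in = 3.2 / 24.0 = 0.13333333
Fraction remaining = 0.13333333
efficiency = (1 - 0.13333333) * 100 = 86.6667 %

86.6667 %


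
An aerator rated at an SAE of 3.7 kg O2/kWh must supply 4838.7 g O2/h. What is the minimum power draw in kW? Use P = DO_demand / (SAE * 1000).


SAE in g O2/kWh = 3.7 * 1000 = 3700 g/kWh
P = DO_demand / SAE_g = 4838.7 / 3700 = 1.30776 kW

1.30776 kW


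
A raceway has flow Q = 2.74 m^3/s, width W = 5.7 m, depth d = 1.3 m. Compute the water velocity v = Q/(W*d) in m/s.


Cross-sectional area = W * d = 5.7 * 1.3 = 7.41 m^2
Velocity = Q / A = 2.74 / 7.41 = 0.369771 m/s

0.369771 m/s


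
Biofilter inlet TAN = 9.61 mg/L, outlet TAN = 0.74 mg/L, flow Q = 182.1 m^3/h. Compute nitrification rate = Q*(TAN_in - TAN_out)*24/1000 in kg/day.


Concentration drop: TAN_in - TAN_out = 9.61 - 0.74 = 8.87 mg/L
Hourly TAN removed = Q * dTAN = 182.1 m^3/h * 8.87 mg/L = 1615.227 g/h  (m^3/h * mg/L = g/h)
Daily TAN removed = 1615.227 * 24 = 38765.448 g/day
Convert to kg/day: 38765.448 / 1000 = 38.765448 kg/day

38.765448 kg/day


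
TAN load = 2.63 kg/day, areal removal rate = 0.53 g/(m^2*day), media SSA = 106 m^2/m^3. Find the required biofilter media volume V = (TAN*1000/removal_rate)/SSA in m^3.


A = 2.63*1000 / 0.53 = 4962.2642 m^2
V = 4962.2642 / 106 = 46.8138

46.8138 m^3


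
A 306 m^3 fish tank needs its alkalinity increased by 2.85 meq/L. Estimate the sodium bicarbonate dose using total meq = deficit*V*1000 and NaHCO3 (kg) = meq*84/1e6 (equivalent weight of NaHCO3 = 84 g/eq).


Tank volume in L = 306 m^3 * 1000 = 306000 L
Total meq required = 2.85 meq/L * 306000 L = 872100 meq
NaHCO3 mass = 872100 meq * 84 mg/meq / 1e6 = 73.2564 kg

73.2564 kg


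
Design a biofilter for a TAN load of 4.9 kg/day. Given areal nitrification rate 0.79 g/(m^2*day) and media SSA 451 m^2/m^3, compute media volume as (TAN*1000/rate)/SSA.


A = 4.9*1000 / 0.79 = 6202.5316 m^2
V = 6202.5316 / 451 = 13.7528

13.7528 m^3


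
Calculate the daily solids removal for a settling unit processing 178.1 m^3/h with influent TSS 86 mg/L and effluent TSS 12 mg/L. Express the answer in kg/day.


Concentration drop: TSS_in - TSS_out = 86 - 12 = 74 mg/L
Hourly solids removed = Q * dTSS = 178.1 m^3/h * 74 mg/L = 13179.4 g/h  (m^3/h * mg/L = g/h)
Daily solids removed = 13179.4 * 24 = 316305.6 g/day
Convert g to kg: 316305.6 / 1000 = 316.3056 kg/day

316.3056 kg/day


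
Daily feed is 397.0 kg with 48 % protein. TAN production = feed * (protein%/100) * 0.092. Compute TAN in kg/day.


Protein in feed = 397.0 * 48/100 = 190.56 kg/day
TAN = protein * 0.092 = 190.56 * 0.092 = 17.53152 kg/day

17.53152 kg/day


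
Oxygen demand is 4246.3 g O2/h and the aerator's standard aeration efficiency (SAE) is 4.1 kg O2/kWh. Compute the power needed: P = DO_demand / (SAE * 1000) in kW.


SAE in g O2/kWh = 4.1 * 1000 = 4100 g/kWh
P = DO_demand / SAE_g = 4246.3 / 4100 = 1.03568 kW

1.03568 kW


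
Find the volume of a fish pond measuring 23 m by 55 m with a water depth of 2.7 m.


Base area = L * W = 23 * 55 = 1265 m^2
Volume = area * depth = 1265 * 2.7 = 3415.5 m^3

3415.5 m^3


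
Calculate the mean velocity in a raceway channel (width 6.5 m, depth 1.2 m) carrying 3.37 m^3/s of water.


Cross-sectional area = W * d = 6.5 * 1.2 = 7.8 m^2
Velocity = Q / A = 3.37 / 7.8 = 0.432051 m/s

0.432051 m/s


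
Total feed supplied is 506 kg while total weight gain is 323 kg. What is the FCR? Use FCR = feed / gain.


FCR = feed consumed / weight gained
FCR = 506 kg / 323 kg = 1.56656

1.56656


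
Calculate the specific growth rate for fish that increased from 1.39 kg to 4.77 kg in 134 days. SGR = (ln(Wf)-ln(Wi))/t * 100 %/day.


ln(W_f) = ln(4.77) = 1.5623463
ln(W_i) = ln(1.39) = 0.32930375
ln(W_f) - ln(W_i) = 1.5623463 - 0.32930375 = 1.2330425
SGR = 1.2330425 / 134 * 100 = 0.920181 %/day

0.920181 %/day


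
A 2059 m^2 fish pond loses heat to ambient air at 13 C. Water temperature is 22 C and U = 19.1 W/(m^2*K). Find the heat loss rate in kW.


Temperature difference dT = 22 - 13 = 9 K
Heat loss (W) = U * A * dT = 19.1 * 2059 * 9 = 353942.1 W
Convert to kW: 353942.1 / 1000 = 353.9421 kW

353.9421 kW


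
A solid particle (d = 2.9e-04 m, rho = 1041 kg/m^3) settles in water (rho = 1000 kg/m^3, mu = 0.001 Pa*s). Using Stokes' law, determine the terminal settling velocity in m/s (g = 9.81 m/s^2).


Density difference: rho_p - rho_f = 1041 - 1000 = 41 kg/m^3
d^2 = (2.9e-04)^2 = 8.41e-08 m^2
Numerator = (rho_p - rho_f) * g * d^2 = 41 * 9.81 * 8.41e-08 = 3.3825861e-05
Denominator = 18 * mu = 18 * 0.001 = 0.018
v_s = 3.3825861e-05 / 0.018 = 0.00187921 m/s
Check: Re = rho_f * v_s * d / mu = 1000 * 0.00187921 * 2.9e-04 / 0.001 = 0.545 < 1, so Stokes' law applies.

0.00187921 m/s


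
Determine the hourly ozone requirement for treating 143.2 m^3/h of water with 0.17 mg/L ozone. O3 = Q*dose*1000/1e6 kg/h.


O3 demand (mg/h) = Q * dose * 1000 = 143.2 * 0.17 * 1000 = 24344 mg/h
Convert mg to kg: 24344 / 1e6 = 0.024344 kg/h

0.024344 kg/h


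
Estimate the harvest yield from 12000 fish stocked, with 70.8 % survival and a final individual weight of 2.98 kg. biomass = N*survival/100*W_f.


Survivors = 12000 * 70.8/100 = 8496 fish
Harvest biomass = survivors * W_f = 8496 * 2.98 = 25318.08 kg

25318.08 kg


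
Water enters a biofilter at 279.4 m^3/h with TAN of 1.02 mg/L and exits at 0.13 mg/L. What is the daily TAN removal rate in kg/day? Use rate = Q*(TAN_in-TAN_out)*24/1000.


Concentration drop: TAN_in - TAN_out = 1.02 - 0.13 = 0.89 mg/L
Hourly TAN removed = Q * dTAN = 279.4 m^3/h * 0.89 mg/L = 248.666 g/h  (m^3/h * mg/L = g/h)
Daily TAN removed = 248.666 * 24 = 5967.984 g/day
Convert to kg/day: 5967.984 / 1000 = 5.967984 kg/day

5.967984 kg/day


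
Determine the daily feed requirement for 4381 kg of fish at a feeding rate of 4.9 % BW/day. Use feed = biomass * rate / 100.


Feeding rate fraction = 4.9% / 100 = 0.049
Daily feed = 4381 kg * 0.049 = 214.669 kg/day

214.669 kg/day


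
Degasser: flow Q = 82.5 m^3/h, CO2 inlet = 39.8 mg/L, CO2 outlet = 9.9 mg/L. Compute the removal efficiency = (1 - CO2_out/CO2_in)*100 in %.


CO2_out / CO2_in = 9.9 / 39.8 = 0.24874372
Fraction remaining = 0.24874372
efficiency = (1 - 0.24874372) * 100 = 75.1256 %

75.1256 %


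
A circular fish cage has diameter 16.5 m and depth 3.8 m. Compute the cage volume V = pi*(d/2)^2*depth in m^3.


r = d/2 = 16.5/2 = 8.25 m
Base area = pi*r^2 = pi*8.25^2 = 213.82465 m^2
Volume = 213.82465 * 3.8 = 812.534 m^3

812.534 m^3


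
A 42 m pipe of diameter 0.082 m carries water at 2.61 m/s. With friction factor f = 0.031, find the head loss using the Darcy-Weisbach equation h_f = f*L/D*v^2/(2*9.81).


v^2 = 2.61^2 = 6.8121 m^2/s^2
L/D = 42/0.082 = 512.19512
h_f = f*(L/D)*v^2/(2g) = 0.031 * 512.19512 * 6.8121 / 19.62 = 5.51289 m

5.51289 m


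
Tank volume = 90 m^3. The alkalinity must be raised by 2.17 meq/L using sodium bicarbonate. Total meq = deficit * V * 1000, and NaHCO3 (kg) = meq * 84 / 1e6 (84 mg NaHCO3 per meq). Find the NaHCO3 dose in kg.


Tank volume in L = 90 m^3 * 1000 = 90000 L
Total meq required = 2.17 meq/L * 90000 L = 195300 meq
NaHCO3 mass = 195300 meq * 84 mg/meq / 1e6 = 16.4052 kg

16.4052 kg


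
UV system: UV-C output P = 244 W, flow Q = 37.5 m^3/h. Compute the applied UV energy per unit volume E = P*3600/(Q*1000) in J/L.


Energy delivered per hour = 244 W * 3600 s = 878400 J/h
Volume treated per hour = 37.5 m^3/h * 1000 = 37500 L/h
dose = 878400 / 37500 = 23.424 J/L

23.424 J/L


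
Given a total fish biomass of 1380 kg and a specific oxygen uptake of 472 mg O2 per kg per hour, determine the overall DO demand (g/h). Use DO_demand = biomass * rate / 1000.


Total O2 consumption (mg/h) = 1380 kg * 472 mg/(kg*h) = 651360 mg/h
Convert to g/h: 651360 / 1000 = 651.36 g/h

651.36 g/h


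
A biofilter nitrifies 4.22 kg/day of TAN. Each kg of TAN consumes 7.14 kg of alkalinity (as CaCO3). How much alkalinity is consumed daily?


Alkalinity factor: 7.14 kg CaCO3 consumed per kg TAN nitrified
alk = 4.22 kg TAN * 7.14 = 30.1308 kg CaCO3/day

30.1308 kg CaCO3/day


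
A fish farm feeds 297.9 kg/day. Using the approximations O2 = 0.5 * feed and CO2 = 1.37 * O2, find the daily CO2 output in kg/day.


O2 = 297.9 * 0.5 = 148.95
CO2 = 148.95 * 1.37 = 204.0615

204.0615 kg/day


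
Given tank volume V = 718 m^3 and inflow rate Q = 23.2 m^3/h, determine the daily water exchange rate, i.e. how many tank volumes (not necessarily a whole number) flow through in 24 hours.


Daily flow volume = 23.2 m^3/h * 24 h = 556.8 m^3/day
Exchanges = daily flow / tank volume = 556.8 / 718 = 0.775487 exchanges/day

0.775487 exchanges/day


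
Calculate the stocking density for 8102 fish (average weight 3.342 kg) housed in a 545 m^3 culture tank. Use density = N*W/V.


Total biomass = 8102 fish * 3.342 kg = 27076.884 kg
Density = total biomass / volume = 27076.884 / 545 = 49.6824 kg/m^3

49.6824 kg/m^3


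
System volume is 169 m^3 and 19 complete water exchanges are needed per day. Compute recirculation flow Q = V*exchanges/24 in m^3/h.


Daily recirculation volume = 169 m^3 * 19 = 3211 m^3/day
Flow rate Q = daily volume / 24 h = 3211 / 24 = 133.792 m^3/h

133.792 m^3/h


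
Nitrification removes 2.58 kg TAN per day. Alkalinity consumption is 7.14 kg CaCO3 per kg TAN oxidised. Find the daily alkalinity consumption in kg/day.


Alkalinity factor: 7.14 kg CaCO3 consumed per kg TAN nitrified
alk = 2.58 kg TAN * 7.14 = 18.4212 kg CaCO3/day

18.4212 kg CaCO3/day


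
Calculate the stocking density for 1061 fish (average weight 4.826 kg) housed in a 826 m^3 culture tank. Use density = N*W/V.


Total biomass = 1061 fish * 4.826 kg = 5120.386 kg
Density = total biomass / volume = 5120.386 / 826 = 6.19901 kg/m^3

6.19901 kg/m^3


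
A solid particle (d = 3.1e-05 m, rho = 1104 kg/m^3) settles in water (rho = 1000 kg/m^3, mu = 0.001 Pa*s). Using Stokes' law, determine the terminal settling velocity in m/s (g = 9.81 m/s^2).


Density difference: rho_p - rho_f = 1104 - 1000 = 104 kg/m^3
d^2 = (3.1e-05)^2 = 9.61e-10 m^2
Numerator = (rho_p - rho_f) * g * d^2 = 104 * 9.81 * 9.61e-10 = 9.8045064e-07
Denominator = 18 * mu = 18 * 0.001 = 0.018
v_s = 9.8045064e-07 / 0.018 = 5.44695e-05 m/s
Check: Re = rho_f * v_s * d / mu = 1000 * 5.44695e-05 * 3.1e-05 / 0.001 = 0.00169 < 1, so Stokes' law applies.

5.44695e-05 m/s


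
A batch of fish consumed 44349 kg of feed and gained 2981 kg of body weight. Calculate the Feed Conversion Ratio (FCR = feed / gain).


FCR = feed consumed / weight gained
FCR = 44349 kg / 2981 kg = 14.8772

14.8772


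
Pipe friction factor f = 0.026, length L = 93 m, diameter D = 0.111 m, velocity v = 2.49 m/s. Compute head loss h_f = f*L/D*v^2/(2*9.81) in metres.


v^2 = 2.49^2 = 6.2001 m^2/s^2
L/D = 93/0.111 = 837.83784
h_f = f*(L/D)*v^2/(2g) = 0.026 * 837.83784 * 6.2001 / 19.62 = 6.88388 m

6.88388 m


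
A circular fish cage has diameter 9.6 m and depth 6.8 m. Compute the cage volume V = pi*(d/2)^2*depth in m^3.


r = d/2 = 9.6/2 = 4.8 m
Base area = pi*r^2 = pi*4.8^2 = 72.382295 m^2
Volume = 72.382295 * 6.8 = 492.2 m^3

492.2 m^3


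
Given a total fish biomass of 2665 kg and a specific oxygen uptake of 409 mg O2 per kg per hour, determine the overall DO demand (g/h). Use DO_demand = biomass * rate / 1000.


Total O2 consumption (mg/h) = 2665 kg * 409 mg/(kg*h) = 1089985 mg/h
Convert to g/h: 1089985 / 1000 = 1089.985 g/h

1089.985 g/h


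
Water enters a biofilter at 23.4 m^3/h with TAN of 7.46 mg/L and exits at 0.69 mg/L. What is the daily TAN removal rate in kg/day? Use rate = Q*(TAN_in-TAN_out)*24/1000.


Concentration drop: TAN_in - TAN_out = 7.46 - 0.69 = 6.77 mg/L
Hourly TAN removed = Q * dTAN = 23.4 m^3/h * 6.77 mg/L = 158.418 g/h  (m^3/h * mg/L = g/h)
Daily TAN removed = 158.418 * 24 = 3802.032 g/day
Convert to kg/day: 3802.032 / 1000 = 3.802032 kg/day

3.802032 kg/day


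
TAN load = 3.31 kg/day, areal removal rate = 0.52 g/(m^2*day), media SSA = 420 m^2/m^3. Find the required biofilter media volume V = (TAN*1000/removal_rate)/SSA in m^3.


A = 3.31*1000 / 0.52 = 6365.3846 m^2
V = 6365.3846 / 420 = 15.1557

15.1557 m^3


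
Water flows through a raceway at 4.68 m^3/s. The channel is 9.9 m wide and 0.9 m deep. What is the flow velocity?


Cross-sectional area = W * d = 9.9 * 0.9 = 8.91 m^2
Velocity = Q / A = 4.68 / 8.91 = 0.525253 m/s

0.525253 m/s


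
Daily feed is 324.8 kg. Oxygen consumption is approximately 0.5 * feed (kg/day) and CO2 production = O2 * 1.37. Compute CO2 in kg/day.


O2 = 324.8 * 0.5 = 162.4
CO2 = 162.4 * 1.37 = 222.488

222.488 kg/day


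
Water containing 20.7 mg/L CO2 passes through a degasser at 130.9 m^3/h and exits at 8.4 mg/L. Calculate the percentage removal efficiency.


CO2_out / CO2_in = 8.4 / 20.7 = 0.4057971
Fraction remaining = 0.4057971
efficiency = (1 - 0.4057971) * 100 = 59.4203 %

59.4203 %


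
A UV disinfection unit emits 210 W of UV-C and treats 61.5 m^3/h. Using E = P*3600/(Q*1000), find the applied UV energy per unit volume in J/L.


Energy delivered per hour = 210 W * 3600 s = 756000 J/h
Volume treated per hour = 61.5 m^3/h * 1000 = 61500 L/h
dose = 756000 / 61500 = 12.2927 J/L

12.2927 J/L


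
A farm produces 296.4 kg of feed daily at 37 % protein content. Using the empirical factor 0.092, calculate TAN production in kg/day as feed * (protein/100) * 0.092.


Protein in feed = 296.4 * 37/100 = 109.668 kg/day
TAN = protein * 0.092 = 109.668 * 0.092 = 10.089456 kg/day

10.089456 kg/day


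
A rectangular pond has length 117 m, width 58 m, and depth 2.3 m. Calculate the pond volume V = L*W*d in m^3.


Base area = L * W = 117 * 58 = 6786 m^2
Volume = area * depth = 6786 * 2.3 = 15607.8 m^3

15607.8 m^3


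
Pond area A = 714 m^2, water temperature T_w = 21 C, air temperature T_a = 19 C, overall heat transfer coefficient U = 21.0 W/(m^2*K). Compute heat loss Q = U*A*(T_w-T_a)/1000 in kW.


Temperature difference dT = 21 - 19 = 2 K
Heat loss (W) = U * A * dT = 21.0 * 714 * 2 = 29988 W
Convert to kW: 29988 / 1000 = 29.988 kW

29.988 kW


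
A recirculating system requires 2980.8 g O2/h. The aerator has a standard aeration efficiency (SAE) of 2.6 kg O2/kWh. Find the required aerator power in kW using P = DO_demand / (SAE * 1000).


SAE in g O2/kWh = 2.6 * 1000 = 2600 g/kWh
P = DO_demand / SAE_g = 2980.8 / 2600 = 1.14646 kW

1.14646 kW


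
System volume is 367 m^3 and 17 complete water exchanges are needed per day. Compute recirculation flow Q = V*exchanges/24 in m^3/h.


Daily recirculation volume = 367 m^3 * 17 = 6239 m^3/day
Flow rate Q = daily volume / 24 h = 6239 / 24 = 259.958 m^3/h

259.958 m^3/h


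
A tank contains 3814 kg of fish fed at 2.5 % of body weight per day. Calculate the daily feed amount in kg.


Feeding rate fraction = 2.5% / 100 = 0.025
Daily feed = 3814 kg * 0.025 = 95.35 kg/day

95.35 kg/day


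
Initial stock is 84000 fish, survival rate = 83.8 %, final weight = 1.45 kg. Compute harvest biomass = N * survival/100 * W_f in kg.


Survivors = 84000 * 83.8/100 = 70392 fish
Harvest biomass = survivors * W_f = 70392 * 1.45 = 102068.4 kg

102068.4 kg


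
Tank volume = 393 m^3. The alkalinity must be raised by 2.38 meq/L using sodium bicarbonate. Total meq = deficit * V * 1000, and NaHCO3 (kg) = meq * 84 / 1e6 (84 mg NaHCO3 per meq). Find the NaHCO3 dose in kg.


Tank volume in L = 393 m^3 * 1000 = 393000 L
Total meq required = 2.38 meq/L * 393000 L = 935340 meq
NaHCO3 mass = 935340 meq * 84 mg/meq / 1e6 = 78.5686 kg

78.5686 kg


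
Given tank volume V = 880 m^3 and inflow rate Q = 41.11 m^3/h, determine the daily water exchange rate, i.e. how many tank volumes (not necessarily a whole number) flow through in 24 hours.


Daily flow volume = 41.11 m^3/h * 24 h = 986.64 m^3/day
Exchanges = daily flow / tank volume = 986.64 / 880 = 1.12118 exchanges/day

1.12118 exchanges/day


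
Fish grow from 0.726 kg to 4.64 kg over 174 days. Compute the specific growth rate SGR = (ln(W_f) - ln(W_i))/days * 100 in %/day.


ln(W_f) = ln(4.64) = 1.5347144
ln(W_i) = ln(0.726) = -0.32020526
ln(W_f) - ln(W_i) = 1.5347144 - -0.32020526 = 1.8549197
SGR = 1.8549197 / 174 * 100 = 1.06605 %/day

1.06605 %/day


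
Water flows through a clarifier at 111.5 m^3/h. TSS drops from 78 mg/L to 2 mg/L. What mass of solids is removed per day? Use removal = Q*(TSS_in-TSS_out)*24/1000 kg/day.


Concentration drop: TSS_in - TSS_out = 78 - 2 = 76 mg/L
Hourly solids removed = Q * dTSS = 111.5 m^3/h * 76 mg/L = 8474 g/h  (m^3/h * mg/L = g/h)
Daily solids removed = 8474 * 24 = 203376 g/day
Convert g to kg: 203376 / 1000 = 203.376 kg/day

203.376 kg/day


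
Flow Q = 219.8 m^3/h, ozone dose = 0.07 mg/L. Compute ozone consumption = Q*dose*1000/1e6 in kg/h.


O3 demand (mg/h) = Q * dose * 1000 = 219.8 * 0.07 * 1000 = 15386 mg/h
Convert mg to kg: 15386 / 1e6 = 0.015386 kg/h

0.015386 kg/h


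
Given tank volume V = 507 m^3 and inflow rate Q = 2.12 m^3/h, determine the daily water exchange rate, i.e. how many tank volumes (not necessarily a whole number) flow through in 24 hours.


Daily flow volume = 2.12 m^3/h * 24 h = 50.88 m^3/day
Exchanges = daily flow / tank volume = 50.88 / 507 = 0.100355 exchanges/day

0.100355 exchanges/day


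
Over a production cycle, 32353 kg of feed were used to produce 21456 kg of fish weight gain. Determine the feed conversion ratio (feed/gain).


FCR = feed consumed / weight gained
FCR = 32353 kg / 21456 kg = 1.50788

1.50788


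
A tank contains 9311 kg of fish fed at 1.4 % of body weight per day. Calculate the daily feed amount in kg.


Feeding rate fraction = 1.4% / 100 = 0.014
Daily feed = 9311 kg * 0.014 = 130.354 kg/day

130.354 kg/day


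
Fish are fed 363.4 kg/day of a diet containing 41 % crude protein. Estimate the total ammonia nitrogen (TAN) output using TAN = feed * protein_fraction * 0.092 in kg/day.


Protein in feed = 363.4 * 41/100 = 148.994 kg/day
TAN = protein * 0.092 = 148.994 * 0.092 = 13.707448 kg/day

13.707448 kg/day


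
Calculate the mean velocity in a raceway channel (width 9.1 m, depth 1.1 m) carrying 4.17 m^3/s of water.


Cross-sectional area = W * d = 9.1 * 1.1 = 10.01 m^2
Velocity = Q / A = 4.17 / 10.01 = 0.416583 m/s

0.416583 m/s


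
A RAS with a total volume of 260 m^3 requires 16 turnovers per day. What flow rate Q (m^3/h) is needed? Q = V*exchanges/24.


Daily recirculation volume = 260 m^3 * 16 = 4160 m^3/day
Flow rate Q = daily volume / 24 h = 4160 / 24 = 173.333 m^3/h

173.333 m^3/h


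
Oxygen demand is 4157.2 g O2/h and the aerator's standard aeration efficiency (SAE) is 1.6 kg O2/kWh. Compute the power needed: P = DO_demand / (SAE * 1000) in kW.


SAE in g O2/kWh = 1.6 * 1000 = 1600 g/kWh
P = DO_demand / SAE_g = 4157.2 / 1600 = 2.59825 kW

2.59825 kW


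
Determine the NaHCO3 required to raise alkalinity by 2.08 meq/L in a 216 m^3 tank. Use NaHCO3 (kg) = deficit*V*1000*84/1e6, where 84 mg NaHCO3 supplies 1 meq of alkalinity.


Tank volume in L = 216 m^3 * 1000 = 216000 L
Total meq required = 2.08 meq/L * 216000 L = 449280 meq
NaHCO3 mass = 449280 meq * 84 mg/meq / 1e6 = 37.7395 kg

37.7395 kg


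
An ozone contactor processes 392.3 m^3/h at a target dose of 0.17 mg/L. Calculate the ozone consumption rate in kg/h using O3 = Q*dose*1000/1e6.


O3 demand (mg/h) = Q * dose * 1000 = 392.3 * 0.17 * 1000 = 66691 mg/h
Convert mg to kg: 66691 / 1e6 = 0.066691 kg/h

0.066691 kg/h


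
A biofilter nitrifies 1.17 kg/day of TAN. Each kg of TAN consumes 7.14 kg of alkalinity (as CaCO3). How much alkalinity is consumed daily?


Alkalinity factor: 7.14 kg CaCO3 consumed per kg TAN nitrified
alk = 1.17 kg TAN * 7.14 = 8.3538 kg CaCO3/day

8.3538 kg CaCO3/day


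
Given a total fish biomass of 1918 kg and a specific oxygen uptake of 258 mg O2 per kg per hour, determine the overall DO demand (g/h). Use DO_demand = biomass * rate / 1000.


Total O2 consumption (mg/h) = 1918 kg * 258 mg/(kg*h) = 494844 mg/h
Convert to g/h: 494844 / 1000 = 494.844 g/h

494.844 g/h


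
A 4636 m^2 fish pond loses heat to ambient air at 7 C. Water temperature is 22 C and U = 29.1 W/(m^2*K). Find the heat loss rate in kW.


Temperature difference dT = 22 - 7 = 15 K
Heat loss (W) = U * A * dT = 29.1 * 4636 * 15 = 2023614 W
Convert to kW: 2023614 / 1000 = 2023.614 kW

2023.614 kW


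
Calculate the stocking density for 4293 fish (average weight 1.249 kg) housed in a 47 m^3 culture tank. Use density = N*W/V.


Total biomass = 4293 fish * 1.249 kg = 5361.957 kg
Density = total biomass / volume = 5361.957 / 47 = 114.084 kg/m^3

114.084 kg/m^3


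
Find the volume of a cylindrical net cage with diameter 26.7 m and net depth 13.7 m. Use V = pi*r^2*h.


r = d/2 = 26.7/2 = 13.35 m
Base area = pi*r^2 = pi*13.35^2 = 559.9025 m^2
Volume = 559.9025 * 13.7 = 7670.66 m^3

7670.66 m^3


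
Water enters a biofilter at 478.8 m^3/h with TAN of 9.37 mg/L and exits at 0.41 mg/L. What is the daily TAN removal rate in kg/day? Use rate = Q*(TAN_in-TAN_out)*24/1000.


Concentration drop: TAN_in - TAN_out = 9.37 - 0.41 = 8.96 mg/L
Hourly TAN removed = Q * dTAN = 478.8 m^3/h * 8.96 mg/L = 4290.048 g/h  (m^3/h * mg/L = g/h)
Daily TAN removed = 4290.048 * 24 = 102961.152 g/day
Convert to kg/day: 102961.152 / 1000 = 102.961152 kg/day

102.961152 kg/day


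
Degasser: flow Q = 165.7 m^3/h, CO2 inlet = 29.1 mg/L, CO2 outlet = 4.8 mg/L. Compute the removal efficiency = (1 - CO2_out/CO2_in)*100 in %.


CO2_out / CO2_in = 4.8 / 29.1 = 0.16494845
Fraction remaining = 0.16494845
efficiency = (1 - 0.16494845) * 100 = 83.5052 %

83.5052 %


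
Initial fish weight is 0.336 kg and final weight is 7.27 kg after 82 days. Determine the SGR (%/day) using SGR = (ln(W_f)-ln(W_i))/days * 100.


ln(W_f) = ln(7.27) = 1.9837563
ln(W_i) = ln(0.336) = -1.0906441
ln(W_f) - ln(W_i) = 1.9837563 - -1.0906441 = 3.0744004
SGR = 3.0744004 / 82 * 100 = 3.74927 %/day

3.74927 %/day


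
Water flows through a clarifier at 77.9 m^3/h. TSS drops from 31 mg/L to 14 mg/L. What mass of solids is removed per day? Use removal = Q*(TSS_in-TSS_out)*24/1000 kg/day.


Concentration drop: TSS_in - TSS_out = 31 - 14 = 17 mg/L
Hourly solids removed = Q * dTSS = 77.9 m^3/h * 17 mg/L = 1324.3 g/h  (m^3/h * mg/L = g/h)
Daily solids removed = 1324.3 * 24 = 31783.2 g/day
Convert g to kg: 31783.2 / 1000 = 31.7832 kg/day

31.7832 kg/day


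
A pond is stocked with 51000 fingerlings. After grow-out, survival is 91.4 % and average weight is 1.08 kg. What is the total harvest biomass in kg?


Survivors = 51000 * 91.4/100 = 46614 fish
Harvest biomass = survivors * W_f = 46614 * 1.08 = 50343.12 kg

50343.12 kg


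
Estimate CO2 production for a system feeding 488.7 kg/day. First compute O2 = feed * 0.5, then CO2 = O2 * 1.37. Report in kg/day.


O2 = 488.7 * 0.5 = 244.35
CO2 = 244.35 * 1.37 = 334.7595

334.7595 kg/day


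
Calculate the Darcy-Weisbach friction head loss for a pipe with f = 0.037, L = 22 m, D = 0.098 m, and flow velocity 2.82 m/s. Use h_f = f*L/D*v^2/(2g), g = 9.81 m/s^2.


v^2 = 2.82^2 = 7.9524 m^2/s^2
L/D = 22/0.098 = 224.4898
h_f = f*(L/D)*v^2/(2g) = 0.037 * 224.4898 * 7.9524 / 19.62 = 3.36665 m

3.36665 m


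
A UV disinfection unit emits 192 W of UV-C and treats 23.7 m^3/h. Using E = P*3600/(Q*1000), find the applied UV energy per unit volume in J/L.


Energy delivered per hour = 192 W * 3600 s = 691200 J/h
Volume treated per hour = 23.7 m^3/h * 1000 = 23700 L/h
dose = 691200 / 23700 = 29.1646 J/L

29.1646 J/L


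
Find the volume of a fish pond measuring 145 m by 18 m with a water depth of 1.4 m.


Base area = L * W = 145 * 18 = 2610 m^2
Volume = area * depth = 2610 * 1.4 = 3654 m^3

3654 m^3


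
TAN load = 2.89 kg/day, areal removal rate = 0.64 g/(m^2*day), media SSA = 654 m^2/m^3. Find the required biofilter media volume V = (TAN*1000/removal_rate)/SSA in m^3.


A = 2.89*1000 / 0.64 = 4515.625 m^2
V = 4515.625 / 654 = 6.90463

6.90463 m^3


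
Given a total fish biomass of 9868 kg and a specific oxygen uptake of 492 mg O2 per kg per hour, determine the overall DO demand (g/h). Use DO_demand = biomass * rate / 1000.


Total O2 consumption (mg/h) = 9868 kg * 492 mg/(kg*h) = 4855056 mg/h
Convert to g/h: 4855056 / 1000 = 4855.056 g/h

4855.056 g/h


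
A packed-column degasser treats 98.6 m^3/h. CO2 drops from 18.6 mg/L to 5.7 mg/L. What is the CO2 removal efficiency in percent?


CO2_out / CO2_in = 5.7 / 18.6 = 0.30645161
Fraction remaining = 0.30645161
efficiency = (1 - 0.30645161) * 100 = 69.3548 %

69.3548 %


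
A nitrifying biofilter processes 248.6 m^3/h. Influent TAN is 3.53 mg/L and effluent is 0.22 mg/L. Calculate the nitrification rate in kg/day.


Concentration drop: TAN_in - TAN_out = 3.53 - 0.22 = 3.31 mg/L
Hourly TAN removed = Q * dTAN = 248.6 m^3/h * 3.31 mg/L = 822.866 g/h  (m^3/h * mg/L = g/h)
Daily TAN removed = 822.866 * 24 = 19748.784 g/day
Convert to kg/day: 19748.784 / 1000 = 19.748784 kg/day

19.748784 kg/day


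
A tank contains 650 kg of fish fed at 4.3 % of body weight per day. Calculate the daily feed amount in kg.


Feeding rate fraction = 4.3% / 100 = 0.043
Daily feed = 650 kg * 0.043 = 27.95 kg/day

27.95 kg/day


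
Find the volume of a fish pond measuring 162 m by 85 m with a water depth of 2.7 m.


Base area = L * W = 162 * 85 = 13770 m^2
Volume = area * depth = 13770 * 2.7 = 37179 m^3

37179 m^3


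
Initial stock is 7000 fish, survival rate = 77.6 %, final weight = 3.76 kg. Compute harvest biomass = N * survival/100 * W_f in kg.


Survivors = 7000 * 77.6/100 = 5432 fish
Harvest biomass = survivors * W_f = 5432 * 3.76 = 20424.32 kg

20424.32 kg


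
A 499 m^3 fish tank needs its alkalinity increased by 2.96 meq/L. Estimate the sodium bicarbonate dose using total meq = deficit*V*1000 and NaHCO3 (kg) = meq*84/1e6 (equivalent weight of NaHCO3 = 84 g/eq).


Tank volume in L = 499 m^3 * 1000 = 499000 L
Total meq required = 2.96 meq/L * 499000 L = 1477040 meq
NaHCO3 mass = 1477040 meq * 84 mg/meq / 1e6 = 124.071 kg

124.071 kg


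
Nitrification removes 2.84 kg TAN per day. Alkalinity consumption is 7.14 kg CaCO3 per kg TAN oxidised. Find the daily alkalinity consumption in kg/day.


Alkalinity factor: 7.14 kg CaCO3 consumed per kg TAN nitrified
alk = 2.84 kg TAN * 7.14 = 20.2776 kg CaCO3/day

20.2776 kg CaCO3/day


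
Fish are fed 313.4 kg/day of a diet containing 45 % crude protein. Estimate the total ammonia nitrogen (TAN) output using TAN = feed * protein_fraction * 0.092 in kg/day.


Protein in feed = 313.4 * 45/100 = 141.03 kg/day
TAN = protein * 0.092 = 141.03 * 0.092 = 12.97476 kg/day

12.97476 kg/day


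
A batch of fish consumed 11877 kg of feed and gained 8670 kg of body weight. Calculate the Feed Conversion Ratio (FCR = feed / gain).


FCR = feed consumed / weight gained
FCR = 11877 kg / 8670 kg = 1.3699

1.3699


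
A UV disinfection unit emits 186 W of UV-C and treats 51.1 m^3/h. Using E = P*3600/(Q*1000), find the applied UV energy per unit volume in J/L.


Energy delivered per hour = 186 W * 3600 s = 669600 J/h
Volume treated per hour = 51.1 m^3/h * 1000 = 51100 L/h
dose = 669600 / 51100 = 13.1037 J/L

13.1037 J/L


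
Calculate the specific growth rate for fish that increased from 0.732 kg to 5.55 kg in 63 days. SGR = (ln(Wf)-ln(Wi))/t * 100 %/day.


ln(W_f) = ln(5.55) = 1.7137979
ln(W_i) = ln(0.732) = -0.31197477
ln(W_f) - ln(W_i) = 1.7137979 - -0.31197477 = 2.0257727
SGR = 2.0257727 / 63 * 100 = 3.21551 %/day

3.21551 %/day


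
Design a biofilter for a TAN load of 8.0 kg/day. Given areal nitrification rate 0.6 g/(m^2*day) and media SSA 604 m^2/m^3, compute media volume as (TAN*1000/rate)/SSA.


A = 8.0*1000 / 0.6 = 13333.333 m^2
V = 13333.333 / 604 = 22.0751

22.0751 m^3


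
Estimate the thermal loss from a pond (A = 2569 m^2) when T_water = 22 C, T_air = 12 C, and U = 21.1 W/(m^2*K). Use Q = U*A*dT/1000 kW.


Temperature difference dT = 22 - 12 = 10 K
Heat loss (W) = U * A * dT = 21.1 * 2569 * 10 = 542059 W
Convert to kW: 542059 / 1000 = 542.059 kW

542.059 kW


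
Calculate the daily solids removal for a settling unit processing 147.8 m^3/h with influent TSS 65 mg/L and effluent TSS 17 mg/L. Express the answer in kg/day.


Concentration drop: TSS_in - TSS_out = 65 - 17 = 48 mg/L
Hourly solids removed = Q * dTSS = 147.8 m^3/h * 48 mg/L = 7094.4 g/h  (m^3/h * mg/L = g/h)
Daily solids removed = 7094.4 * 24 = 170265.6 g/day
Convert g to kg: 170265.6 / 1000 = 170.2656 kg/day

170.2656 kg/day


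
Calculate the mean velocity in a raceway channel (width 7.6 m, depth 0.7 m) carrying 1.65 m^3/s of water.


Cross-sectional area = W * d = 7.6 * 0.7 = 5.32 m^2
Velocity = Q / A = 1.65 / 5.32 = 0.31015 m/s

0.31015 m/s


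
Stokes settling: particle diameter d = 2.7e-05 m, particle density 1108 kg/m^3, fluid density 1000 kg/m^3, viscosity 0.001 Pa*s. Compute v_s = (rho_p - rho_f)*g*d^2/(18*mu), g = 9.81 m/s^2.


Density difference: rho_p - rho_f = 1108 - 1000 = 108 kg/m^3
d^2 = (2.7e-05)^2 = 7.29e-10 m^2
Numerator = (rho_p - rho_f) * g * d^2 = 108 * 9.81 * 7.29e-10 = 7.7236092e-07
Denominator = 18 * mu = 18 * 0.001 = 0.018
v_s = 7.7236092e-07 / 0.018 = 4.29089e-05 m/s
Check: Re = rho_f * v_s * d / mu = 1000 * 4.29089e-05 * 2.7e-05 / 0.001 = 0.00116 < 1, so Stokes' law applies.

4.29089e-05 m/s


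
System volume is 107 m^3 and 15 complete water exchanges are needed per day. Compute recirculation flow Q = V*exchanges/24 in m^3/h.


Daily recirculation volume = 107 m^3 * 15 = 1605 m^3/day
Flow rate Q = daily volume / 24 h = 1605 / 24 = 66.875 m^3/h

66.875 m^3/h


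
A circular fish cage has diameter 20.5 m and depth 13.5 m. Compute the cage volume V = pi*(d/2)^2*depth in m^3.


r = d/2 = 20.5/2 = 10.25 m
Base area = pi*r^2 = pi*10.25^2 = 330.06358 m^2
Volume = 330.06358 * 13.5 = 4455.86 m^3

4455.86 m^3


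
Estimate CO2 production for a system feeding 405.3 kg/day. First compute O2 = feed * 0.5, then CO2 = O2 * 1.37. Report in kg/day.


O2 = 405.3 * 0.5 = 202.65
CO2 = 202.65 * 1.37 = 277.6305

277.6305 kg/day


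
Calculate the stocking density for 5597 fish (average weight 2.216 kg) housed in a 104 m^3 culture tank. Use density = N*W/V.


Total biomass = 5597 fish * 2.216 kg = 12402.952 kg
Density = total biomass / volume = 12402.952 / 104 = 119.259 kg/m^3

119.259 kg/m^3


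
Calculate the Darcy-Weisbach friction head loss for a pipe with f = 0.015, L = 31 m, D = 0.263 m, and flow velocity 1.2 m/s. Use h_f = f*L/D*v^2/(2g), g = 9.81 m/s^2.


v^2 = 1.2^2 = 1.44 m^2/s^2
L/D = 31/0.263 = 117.87072
h_f = f*(L/D)*v^2/(2g) = 0.015 * 117.87072 * 1.44 / 19.62 = 0.129766 m

0.129766 m
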